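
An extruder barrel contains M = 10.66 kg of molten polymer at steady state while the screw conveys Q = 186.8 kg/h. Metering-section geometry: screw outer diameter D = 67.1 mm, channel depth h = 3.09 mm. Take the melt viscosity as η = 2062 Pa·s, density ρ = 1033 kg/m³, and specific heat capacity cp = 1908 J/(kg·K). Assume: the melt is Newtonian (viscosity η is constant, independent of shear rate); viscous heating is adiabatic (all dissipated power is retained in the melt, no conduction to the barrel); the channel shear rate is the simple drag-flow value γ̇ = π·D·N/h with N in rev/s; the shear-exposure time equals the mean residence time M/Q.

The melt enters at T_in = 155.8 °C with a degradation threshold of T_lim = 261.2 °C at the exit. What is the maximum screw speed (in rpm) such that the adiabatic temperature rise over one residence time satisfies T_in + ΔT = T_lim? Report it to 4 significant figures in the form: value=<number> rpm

Convert throughput: Q = 186.8 kg/h = 186.8/3600 = 0.0518889 kg/s
Mean residence time: t_res = M/Q_s = 10.66 kg / 0.0518889 kg/s = 205.439 s
Geometry in SI: D = 67.1 mm → 0.0671 m, h = 3.09 mm → 0.00309 m
ΔT_a = T_lim − T_in = 261.2 − 155.8 = 105.4 K
Invert ΔT = ηγ̇²t_res/(ρcp) for γ̇: γ̇_max² = ΔT_a ρ cp / (η t_res) = 105.4·1033·1908 / (2062·205.439) = 490.397 s⁻²
γ̇_max = sqrt(490.397) = 22.1449 s⁻¹
N_max = γ̇_max h / (πD) = 22.1449·0.00309/(π·0.0671) = 0.324609 rev/s → ×60 = 19.4765 rpm

value=19.48 rpm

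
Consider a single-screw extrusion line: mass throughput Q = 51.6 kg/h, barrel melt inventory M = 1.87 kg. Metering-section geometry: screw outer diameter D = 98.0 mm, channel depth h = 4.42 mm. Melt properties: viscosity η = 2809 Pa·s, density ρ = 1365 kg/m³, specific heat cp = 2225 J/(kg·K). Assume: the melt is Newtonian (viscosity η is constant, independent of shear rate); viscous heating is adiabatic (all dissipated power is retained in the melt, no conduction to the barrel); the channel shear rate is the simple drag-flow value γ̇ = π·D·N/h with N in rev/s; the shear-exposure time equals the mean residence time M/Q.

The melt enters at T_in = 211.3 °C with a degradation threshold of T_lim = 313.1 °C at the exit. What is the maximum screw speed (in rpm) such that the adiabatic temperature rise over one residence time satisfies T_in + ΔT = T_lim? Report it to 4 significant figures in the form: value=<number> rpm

value=25.02 rpm

Q_s = Q / 3600 = 51.6 / 3600 = 0.0143333 kg/s
Mean residence time: t_res = M/Q_s = 1.87 kg / 0.0143333 kg/s = 130.465 s
D = 98.0 mm = 0.098 m;  h = 4.42 mm = 0.00442 m
Allowable rise: ΔT_a = T_lim − T_in = 313.1 − 211.3 = 101.8 K
Invert ΔT = ηγ̇²t_res/(ρcp) for γ̇: γ̇_max² = ΔT_a ρ cp / (η t_res) = 101.8·1365·2225 / (2809·130.465) = 843.654 s⁻²
γ̇_max = sqrt(843.654) = 29.0457 s⁻¹
N_max = γ̇_max·h / (π·D) = 29.0457 · 0.00442 / (π · 0.098) = 0.416993 rev/s = 25.0196 rpm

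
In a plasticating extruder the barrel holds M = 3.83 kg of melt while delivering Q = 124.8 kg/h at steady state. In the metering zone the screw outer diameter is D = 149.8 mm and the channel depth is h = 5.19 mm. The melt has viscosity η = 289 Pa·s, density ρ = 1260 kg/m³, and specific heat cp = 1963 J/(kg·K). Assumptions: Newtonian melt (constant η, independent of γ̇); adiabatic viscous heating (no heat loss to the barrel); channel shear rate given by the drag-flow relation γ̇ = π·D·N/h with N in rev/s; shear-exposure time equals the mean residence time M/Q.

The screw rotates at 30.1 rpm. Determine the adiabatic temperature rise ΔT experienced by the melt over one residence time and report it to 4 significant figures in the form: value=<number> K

Convert throughput: Q = 124.8 kg/h = 124.8/3600 = 0.0346667 kg/s
t_res = M / Q_s = 3.83 / 0.0346667 = 110.481 s
D = 149.8 mm = 0.1498 m;  h = 5.19 mm = 0.00519 m;  N = 30.1 rpm / 60 = 0.501667 rev/s
γ̇ = π D N / h = (π)(0.1498)(0.501667) / 0.00519 = 45.4893 s⁻¹
ΔT = η·γ̇²·t_res / (ρ·cp) = 289 · (45.4893)² · 110.481 / (1260 · 1963) = 26.7124 K

value=26.71 K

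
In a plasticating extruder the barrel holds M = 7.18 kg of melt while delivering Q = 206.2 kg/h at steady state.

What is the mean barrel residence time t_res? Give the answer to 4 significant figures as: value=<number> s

Throughput in SI: Q_s = 206.2 kg/h ÷ 3600 s/h = 0.0572778 kg/s
t_res = M / Q_s = 7.18 / 0.0572778 = 125.354 s

value=125.4 s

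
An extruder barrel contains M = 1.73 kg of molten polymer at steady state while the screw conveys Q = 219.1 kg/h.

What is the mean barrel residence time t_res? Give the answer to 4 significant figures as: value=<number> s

value=28.43 s

Throughput in SI: Q_s = 219.1 kg/h ÷ 3600 s/h = 0.0608611 kg/s
t_res = M / Q_s = 1.73 ÷ 0.0608611 = 28.4254 s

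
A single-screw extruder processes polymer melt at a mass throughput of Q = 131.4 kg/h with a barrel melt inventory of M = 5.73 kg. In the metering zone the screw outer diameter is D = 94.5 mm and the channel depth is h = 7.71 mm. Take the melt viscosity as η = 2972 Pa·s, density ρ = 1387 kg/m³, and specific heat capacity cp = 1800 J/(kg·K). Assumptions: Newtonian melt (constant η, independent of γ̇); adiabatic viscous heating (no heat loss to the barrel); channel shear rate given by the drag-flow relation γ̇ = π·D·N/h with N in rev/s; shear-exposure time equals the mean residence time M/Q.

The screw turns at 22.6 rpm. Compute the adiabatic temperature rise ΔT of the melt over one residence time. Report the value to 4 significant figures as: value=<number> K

value=39.31 K

Q_s = Q / 3600 = 131.4 / 3600 = 0.0365 kg/s
t_res = M / Q_s = 5.73 ÷ 0.0365 = 156.986 s
Geometry in metres: D = 94.5 mm → 0.0945 m, h = 7.71 mm → 0.00771 m; screw speed N = 22.6 rpm = 0.376667 rev/s
γ̇ = π·D·N / h = π · 0.0945 · 0.376667 / 0.00771 = 14.5039 s⁻¹
Adiabatic rise: ΔT = η γ̇² t_res / (ρ cp) = 2972·(14.5039)²·156.986 / (1387·1800) = 39.3125 K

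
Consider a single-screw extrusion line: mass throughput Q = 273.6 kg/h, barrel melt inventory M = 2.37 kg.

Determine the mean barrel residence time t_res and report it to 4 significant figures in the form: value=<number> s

Convert throughput: Q = 273.6 kg/h = 273.6/3600 = 0.076 kg/s
t_res = M / Q_s = 2.37 / 0.076 = 31.1842 s

value=31.18 s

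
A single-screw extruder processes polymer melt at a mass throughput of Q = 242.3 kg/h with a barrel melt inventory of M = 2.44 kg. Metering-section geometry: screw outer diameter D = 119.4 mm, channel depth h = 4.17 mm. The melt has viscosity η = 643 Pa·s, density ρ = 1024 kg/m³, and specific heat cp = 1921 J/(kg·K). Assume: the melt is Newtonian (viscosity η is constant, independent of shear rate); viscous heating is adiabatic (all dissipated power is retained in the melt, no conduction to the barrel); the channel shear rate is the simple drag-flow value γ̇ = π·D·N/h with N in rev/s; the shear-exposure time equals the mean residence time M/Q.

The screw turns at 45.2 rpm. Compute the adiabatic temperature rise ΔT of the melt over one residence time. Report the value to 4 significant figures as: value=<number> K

value=54.42 K

Throughput in SI: Q_s = 242.3 kg/h ÷ 3600 s/h = 0.0673056 kg/s
Mean residence time: t_res = M/Q_s = 2.44 kg / 0.0673056 kg/s = 36.2526 s
Geometry in metres: D = 119.4 mm → 0.1194 m, h = 4.17 mm → 0.00417 m; screw speed N = 45.2 rpm = 0.753333 rev/s
γ̇ = π D N / h = (π)(0.1194)(0.753333) / 0.00417 = 67.765 s⁻¹
ΔT = η·γ̇²·t_res/(ρ·cp) = [643 × 67.765² × 36.2526] / [1024 × 1921] = 54.4168 K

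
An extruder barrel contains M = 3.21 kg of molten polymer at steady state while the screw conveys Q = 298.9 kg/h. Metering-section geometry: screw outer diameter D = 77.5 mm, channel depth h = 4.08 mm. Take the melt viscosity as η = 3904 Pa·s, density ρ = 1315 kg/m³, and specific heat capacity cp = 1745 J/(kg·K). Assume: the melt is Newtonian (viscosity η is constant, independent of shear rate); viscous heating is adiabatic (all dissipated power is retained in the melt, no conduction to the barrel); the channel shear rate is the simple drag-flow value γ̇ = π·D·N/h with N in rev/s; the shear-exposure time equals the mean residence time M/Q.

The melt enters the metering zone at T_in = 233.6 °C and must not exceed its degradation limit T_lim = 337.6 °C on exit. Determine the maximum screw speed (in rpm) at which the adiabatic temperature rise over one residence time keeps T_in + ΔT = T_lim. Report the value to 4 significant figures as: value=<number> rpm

value=39.98 rpm

Throughput in SI: Q_s = 298.9 kg/h ÷ 3600 s/h = 0.0830278 kg/s
t_res = M / Q_s = 3.21 / 0.0830278 = 38.6618 s
D = 77.5 mm = 0.0775 m;  h = 4.08 mm = 0.00408 m
ΔT_a = T_lim − T_in = 337.6 − 233.6 = 104 K
γ̇_max² = ΔT_a·ρ·cp / (η·t_res) = [104 × 1315 × 1745] / [3904 × 38.6618] = 1581.11 s⁻²
γ̇_max = √1581.11 = 39.7632 s⁻¹
N_max = γ̇_max h / (πD) = 39.7632·0.00408/(π·0.0775) = 0.666331 rev/s → ×60 = 39.9799 rpm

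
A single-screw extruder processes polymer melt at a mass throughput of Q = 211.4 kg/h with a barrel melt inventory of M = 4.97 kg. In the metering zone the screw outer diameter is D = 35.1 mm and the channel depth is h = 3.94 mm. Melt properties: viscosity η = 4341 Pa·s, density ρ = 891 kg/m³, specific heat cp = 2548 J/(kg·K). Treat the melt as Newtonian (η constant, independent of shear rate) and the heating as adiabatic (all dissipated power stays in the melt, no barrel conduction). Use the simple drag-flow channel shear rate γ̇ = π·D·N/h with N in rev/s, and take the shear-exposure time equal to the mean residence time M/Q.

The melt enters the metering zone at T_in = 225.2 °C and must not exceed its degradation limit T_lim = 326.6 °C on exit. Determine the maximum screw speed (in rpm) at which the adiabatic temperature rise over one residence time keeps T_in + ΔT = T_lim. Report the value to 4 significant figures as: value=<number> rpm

value=53.66 rpm

Throughput in SI: Q_s = 211.4 kg/h ÷ 3600 s/h = 0.0587222 kg/s
Mean residence time: t_res = M/Q_s = 4.97 kg / 0.0587222 kg/s = 84.6358 s
Geometry in SI: D = 35.1 mm → 0.0351 m, h = 3.94 mm → 0.00394 m
ΔT_a = T_lim − T_in = 326.6 °C − 225.2 °C = 101.4 K
γ̇_max² = ΔT_a·ρ·cp/(η·t_res) = 101.4·891·2548/(4341·84.6358) = 626.573 s⁻²
Take the square root: γ̇_max = √(626.573) = 25.0314 s⁻¹
N_max = γ̇_max h / (πD) = 25.0314·0.00394/(π·0.0351) = 0.894386 rev/s → ×60 = 53.6632 rpm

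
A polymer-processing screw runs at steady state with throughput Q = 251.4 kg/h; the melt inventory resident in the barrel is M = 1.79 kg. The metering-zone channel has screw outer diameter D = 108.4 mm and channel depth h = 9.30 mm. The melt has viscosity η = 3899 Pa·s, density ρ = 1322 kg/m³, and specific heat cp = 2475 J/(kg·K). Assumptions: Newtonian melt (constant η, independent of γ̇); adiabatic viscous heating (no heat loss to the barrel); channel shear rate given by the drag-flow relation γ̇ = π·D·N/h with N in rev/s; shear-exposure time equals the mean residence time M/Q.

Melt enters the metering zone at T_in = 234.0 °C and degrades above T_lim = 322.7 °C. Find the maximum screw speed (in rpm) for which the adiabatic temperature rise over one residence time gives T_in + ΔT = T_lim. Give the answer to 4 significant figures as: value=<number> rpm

value=88.30 rpm

Throughput in SI: Q_s = 251.4 kg/h ÷ 3600 s/h = 0.0698333 kg/s
t_res = M / Q_s = 1.79 / 0.0698333 = 25.6325 s
D = 108.4 mm = 0.1084 m;  h = 9.30 mm = 0.0093 m
ΔT_a = T_lim − T_in = 322.7 − 234.0 = 88.7 K
γ̇_max² = ΔT_a·ρ·cp/(η·t_res) = 88.7·1322·2475/(3899·25.6325) = 2903.93 s⁻²
γ̇_max = sqrt(2903.93) = 53.8882 s⁻¹
N_max = γ̇_max·h / (π·D) = 53.8882 · 0.0093 / (π · 0.1084) = 1.47163 rev/s = 88.2975 rpm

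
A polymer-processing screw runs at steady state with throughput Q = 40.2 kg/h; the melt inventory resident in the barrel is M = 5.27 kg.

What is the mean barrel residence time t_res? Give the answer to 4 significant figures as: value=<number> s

value=471.9 s

Q_s = Q / 3600 = 40.2 / 3600 = 0.0111667 kg/s
t_res = M / Q_s = 5.27 / 0.0111667 = 471.94 s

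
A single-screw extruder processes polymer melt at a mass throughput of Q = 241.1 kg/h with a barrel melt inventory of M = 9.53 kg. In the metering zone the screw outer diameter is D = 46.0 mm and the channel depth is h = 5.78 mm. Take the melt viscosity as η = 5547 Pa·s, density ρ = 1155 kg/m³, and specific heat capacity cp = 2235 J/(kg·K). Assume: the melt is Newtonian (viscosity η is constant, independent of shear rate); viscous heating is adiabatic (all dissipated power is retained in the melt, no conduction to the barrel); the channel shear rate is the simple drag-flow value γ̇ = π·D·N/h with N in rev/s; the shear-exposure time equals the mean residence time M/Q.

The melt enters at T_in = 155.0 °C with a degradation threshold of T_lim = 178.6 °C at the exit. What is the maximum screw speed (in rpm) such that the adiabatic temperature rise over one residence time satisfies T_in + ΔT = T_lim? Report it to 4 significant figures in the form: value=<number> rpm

value=21.08 rpm

Convert throughput: Q = 241.1 kg/h = 241.1/3600 = 0.0669722 kg/s
t_res = M / Q_s = 9.53 ÷ 0.0669722 = 142.298 s
Geometry in SI: D = 46.0 mm → 0.046 m, h = 5.78 mm → 0.00578 m
Allowable rise: ΔT_a = T_lim − T_in = 178.6 − 155.0 = 23.6 K
γ̇_max² = ΔT_a·ρ·cp/(η·t_res) = 23.6·1155·2235/(5547·142.298) = 77.1818 s⁻²
γ̇_max = sqrt(77.1818) = 8.78532 s⁻¹
Solve γ̇ = πDN/h for N: N_max = γ̇_max·h/(π·D) = 8.78532 × 0.00578 / (π × 0.046) = 0.351381 rev/s = 21.0828 rpm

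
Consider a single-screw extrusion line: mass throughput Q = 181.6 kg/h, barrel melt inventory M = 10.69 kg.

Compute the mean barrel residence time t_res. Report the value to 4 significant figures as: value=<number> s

Throughput in SI: Q_s = 181.6 kg/h ÷ 3600 s/h = 0.0504444 kg/s
t_res = M / Q_s = 10.69 / 0.0504444 = 211.916 s

value=211.9 s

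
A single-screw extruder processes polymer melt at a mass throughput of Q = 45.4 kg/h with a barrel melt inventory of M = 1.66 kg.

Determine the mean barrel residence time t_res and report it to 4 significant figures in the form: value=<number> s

value=131.6 s

Convert throughput: Q = 45.4 kg/h = 45.4/3600 = 0.0126111 kg/s
t_res = M / Q_s = 1.66 ÷ 0.0126111 = 131.63 s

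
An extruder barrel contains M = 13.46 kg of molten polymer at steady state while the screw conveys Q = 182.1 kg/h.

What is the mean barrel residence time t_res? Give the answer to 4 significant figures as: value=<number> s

value=266.1 s

Throughput in SI: Q_s = 182.1 kg/h ÷ 3600 s/h = 0.0505833 kg/s
t_res = M / Q_s = 13.46 / 0.0505833 = 266.096 s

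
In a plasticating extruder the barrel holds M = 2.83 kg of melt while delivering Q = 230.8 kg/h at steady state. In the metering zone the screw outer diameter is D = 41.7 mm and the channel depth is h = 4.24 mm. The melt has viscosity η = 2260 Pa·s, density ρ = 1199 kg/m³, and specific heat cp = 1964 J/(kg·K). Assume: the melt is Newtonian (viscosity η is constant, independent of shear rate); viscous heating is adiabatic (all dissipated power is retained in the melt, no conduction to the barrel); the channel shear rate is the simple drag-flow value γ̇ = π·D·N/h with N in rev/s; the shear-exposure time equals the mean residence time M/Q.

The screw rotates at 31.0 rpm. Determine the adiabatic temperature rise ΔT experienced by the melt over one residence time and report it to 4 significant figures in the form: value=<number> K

Throughput in SI: Q_s = 230.8 kg/h ÷ 3600 s/h = 0.0641111 kg/s
t_res = M / Q_s = 2.83 ÷ 0.0641111 = 44.1421 s
Geometry in metres: D = 41.7 mm → 0.0417 m, h = 4.24 mm → 0.00424 m; screw speed N = 31.0 rpm = 0.516667 rev/s
γ̇ = π D N / h = (π)(0.0417)(0.516667) / 0.00424 = 15.9636 s⁻¹
ΔT = η·γ̇²·t_res/(ρ·cp) = [2260 × 15.9636² × 44.1421] / [1199 × 1964] = 10.796 K

value=10.80 K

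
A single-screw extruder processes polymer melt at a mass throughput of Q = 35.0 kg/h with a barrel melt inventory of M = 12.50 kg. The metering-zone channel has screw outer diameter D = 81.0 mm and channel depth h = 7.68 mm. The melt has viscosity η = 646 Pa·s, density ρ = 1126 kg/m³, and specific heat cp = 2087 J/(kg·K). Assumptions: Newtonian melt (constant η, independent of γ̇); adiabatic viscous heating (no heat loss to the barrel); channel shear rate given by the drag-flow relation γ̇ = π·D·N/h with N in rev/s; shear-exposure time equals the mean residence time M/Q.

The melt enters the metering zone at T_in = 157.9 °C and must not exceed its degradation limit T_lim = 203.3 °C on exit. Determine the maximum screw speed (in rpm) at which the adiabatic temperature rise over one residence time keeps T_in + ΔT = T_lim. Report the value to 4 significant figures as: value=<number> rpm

Convert throughput: Q = 35.0 kg/h = 35.0/3600 = 0.00972222 kg/s
t_res = M / Q_s = 12.50 ÷ 0.00972222 = 1285.71 s
Convert to metres: D = 0.081 m, h = 0.00768 m
ΔT_a = T_lim − T_in = 203.3 °C − 157.9 °C = 45.4 K
γ̇_max² = ΔT_a·ρ·cp / (η·t_res) = [45.4 × 1126 × 2087] / [646 × 1285.71] = 128.452 s⁻²
γ̇_max = √128.452 = 11.3337 s⁻¹
N_max = γ̇_max h / (πD) = 11.3337·0.00768/(π·0.081) = 0.342055 rev/s → ×60 = 20.5233 rpm

value=20.52 rpm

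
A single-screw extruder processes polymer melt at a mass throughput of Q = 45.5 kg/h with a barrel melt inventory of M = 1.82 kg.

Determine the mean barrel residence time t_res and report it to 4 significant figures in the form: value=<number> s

value=144.0 s

Q_s = Q / 3600 = 45.5 / 3600 = 0.0126389 kg/s
Mean residence time: t_res = M/Q_s = 1.82 kg / 0.0126389 kg/s = 144 s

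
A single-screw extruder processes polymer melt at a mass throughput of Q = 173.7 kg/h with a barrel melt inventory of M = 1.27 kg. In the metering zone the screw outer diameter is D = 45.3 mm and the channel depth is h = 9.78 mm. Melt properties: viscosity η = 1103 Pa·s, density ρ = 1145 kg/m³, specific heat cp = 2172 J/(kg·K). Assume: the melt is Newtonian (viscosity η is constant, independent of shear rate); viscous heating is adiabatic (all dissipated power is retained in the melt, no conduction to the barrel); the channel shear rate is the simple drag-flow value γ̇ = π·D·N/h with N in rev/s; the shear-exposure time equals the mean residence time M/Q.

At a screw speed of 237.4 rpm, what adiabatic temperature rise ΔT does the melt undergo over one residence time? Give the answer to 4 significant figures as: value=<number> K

Throughput in SI: Q_s = 173.7 kg/h ÷ 3600 s/h = 0.04825 kg/s
t_res = M / Q_s = 1.27 / 0.04825 = 26.3212 s
Geometry in metres: D = 45.3 mm → 0.0453 m, h = 9.78 mm → 0.00978 m; screw speed N = 237.4 rpm = 3.95667 rev/s
γ̇ = π D N / h = (π)(0.0453)(3.95667) / 0.00978 = 57.5756 s⁻¹
ΔT = η·γ̇²·t_res / (ρ·cp) = 1103 · (57.5756)² · 26.3212 / (1145 · 2172) = 38.6985 K

value=38.70 K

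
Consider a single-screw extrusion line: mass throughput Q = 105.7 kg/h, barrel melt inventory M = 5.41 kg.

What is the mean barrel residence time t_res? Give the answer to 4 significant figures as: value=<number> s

Convert throughput: Q = 105.7 kg/h = 105.7/3600 = 0.0293611 kg/s
t_res = M / Q_s = 5.41 ÷ 0.0293611 = 184.257 s

value=184.3 s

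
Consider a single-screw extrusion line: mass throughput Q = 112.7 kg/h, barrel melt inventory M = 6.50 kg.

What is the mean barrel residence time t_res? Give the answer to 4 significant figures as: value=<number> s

Q_s = Q / 3600 = 112.7 / 3600 = 0.0313056 kg/s
Mean residence time: t_res = M/Q_s = 6.50 kg / 0.0313056 kg/s = 207.631 s

value=207.6 s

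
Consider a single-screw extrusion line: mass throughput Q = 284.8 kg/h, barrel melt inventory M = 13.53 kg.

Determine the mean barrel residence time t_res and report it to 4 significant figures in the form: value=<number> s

Q_s = Q / 3600 = 284.8 / 3600 = 0.0791111 kg/s
Mean residence time: t_res = M/Q_s = 13.53 kg / 0.0791111 kg/s = 171.025 s

value=171.0 s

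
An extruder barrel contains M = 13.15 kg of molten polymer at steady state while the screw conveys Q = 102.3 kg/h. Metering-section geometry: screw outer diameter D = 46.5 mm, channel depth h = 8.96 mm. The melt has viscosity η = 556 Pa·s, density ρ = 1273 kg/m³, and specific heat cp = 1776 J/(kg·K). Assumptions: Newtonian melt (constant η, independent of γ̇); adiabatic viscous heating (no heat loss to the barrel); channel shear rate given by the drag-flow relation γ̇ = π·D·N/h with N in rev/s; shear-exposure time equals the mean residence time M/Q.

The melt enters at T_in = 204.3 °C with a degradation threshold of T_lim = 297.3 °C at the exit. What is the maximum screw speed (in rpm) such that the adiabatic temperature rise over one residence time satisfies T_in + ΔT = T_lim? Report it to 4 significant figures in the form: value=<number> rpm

Throughput in SI: Q_s = 102.3 kg/h ÷ 3600 s/h = 0.0284167 kg/s
t_res = M / Q_s = 13.15 ÷ 0.0284167 = 462.757 s
Geometry in SI: D = 46.5 mm → 0.0465 m, h = 8.96 mm → 0.00896 m
ΔT_a = T_lim − T_in = 297.3 °C − 204.3 °C = 93 K
γ̇_max² = ΔT_a·ρ·cp / (η·t_res) = [93 × 1273 × 1776] / [556 × 462.757] = 817.197 s⁻²
γ̇_max = sqrt(817.197) = 28.5867 s⁻¹
Solve γ̇ = πDN/h for N: N_max = γ̇_max·h/(π·D) = 28.5867 × 0.00896 / (π × 0.0465) = 1.75335 rev/s = 105.201 rpm

value=105.2 rpm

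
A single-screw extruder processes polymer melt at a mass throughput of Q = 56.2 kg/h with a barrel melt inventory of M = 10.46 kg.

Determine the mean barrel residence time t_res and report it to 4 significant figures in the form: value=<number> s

value=670.0 s

Convert throughput: Q = 56.2 kg/h = 56.2/3600 = 0.0156111 kg/s
t_res = M / Q_s = 10.46 / 0.0156111 = 670.036 s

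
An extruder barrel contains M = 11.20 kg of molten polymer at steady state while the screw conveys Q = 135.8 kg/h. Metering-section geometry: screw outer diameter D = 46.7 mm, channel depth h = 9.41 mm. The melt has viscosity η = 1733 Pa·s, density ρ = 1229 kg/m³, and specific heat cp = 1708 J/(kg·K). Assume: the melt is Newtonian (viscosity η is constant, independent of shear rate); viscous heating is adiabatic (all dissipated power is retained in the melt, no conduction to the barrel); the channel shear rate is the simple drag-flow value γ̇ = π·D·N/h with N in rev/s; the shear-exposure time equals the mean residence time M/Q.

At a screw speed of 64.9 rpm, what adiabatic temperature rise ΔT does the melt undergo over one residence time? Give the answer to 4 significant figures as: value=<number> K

value=69.71 K

Convert throughput: Q = 135.8 kg/h = 135.8/3600 = 0.0377222 kg/s
Mean residence time: t_res = M/Q_s = 11.20 kg / 0.0377222 kg/s = 296.907 s
Geometry in metres: D = 46.7 mm → 0.0467 m, h = 9.41 mm → 0.00941 m; screw speed N = 64.9 rpm = 1.08167 rev/s
Shear rate: γ̇ = πDN/h = π·0.0467·1.08167/0.00941 = 16.8644 s⁻¹
ΔT = η·γ̇²·t_res / (ρ·cp) = 1733 · (16.8644)² · 296.907 / (1229 · 1708) = 69.7141 K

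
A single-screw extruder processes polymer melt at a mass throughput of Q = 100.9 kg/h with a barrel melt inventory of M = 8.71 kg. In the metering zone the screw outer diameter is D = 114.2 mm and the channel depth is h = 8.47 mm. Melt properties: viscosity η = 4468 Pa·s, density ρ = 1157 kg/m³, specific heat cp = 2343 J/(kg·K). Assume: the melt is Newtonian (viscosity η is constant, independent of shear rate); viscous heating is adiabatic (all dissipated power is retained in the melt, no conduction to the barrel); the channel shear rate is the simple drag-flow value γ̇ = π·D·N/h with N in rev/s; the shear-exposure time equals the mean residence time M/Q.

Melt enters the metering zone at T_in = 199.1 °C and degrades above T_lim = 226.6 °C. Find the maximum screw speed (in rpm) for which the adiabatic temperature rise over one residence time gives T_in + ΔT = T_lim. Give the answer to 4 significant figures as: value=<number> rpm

Convert throughput: Q = 100.9 kg/h = 100.9/3600 = 0.0280278 kg/s
t_res = M / Q_s = 8.71 ÷ 0.0280278 = 310.763 s
D = 114.2 mm = 0.1142 m;  h = 8.47 mm = 0.00847 m
Allowable rise: ΔT_a = T_lim − T_in = 226.6 − 199.1 = 27.5 K
Invert ΔT = ηγ̇²t_res/(ρcp) for γ̇: γ̇_max² = ΔT_a ρ cp / (η t_res) = 27.5·1157·2343 / (4468·310.763) = 53.6903 s⁻²
Take the square root: γ̇_max = √(53.6903) = 7.32737 s⁻¹
Solve γ̇ = πDN/h for N: N_max = γ̇_max·h/(π·D) = 7.32737 × 0.00847 / (π × 0.1142) = 0.172988 rev/s = 10.3793 rpm

value=10.38 rpm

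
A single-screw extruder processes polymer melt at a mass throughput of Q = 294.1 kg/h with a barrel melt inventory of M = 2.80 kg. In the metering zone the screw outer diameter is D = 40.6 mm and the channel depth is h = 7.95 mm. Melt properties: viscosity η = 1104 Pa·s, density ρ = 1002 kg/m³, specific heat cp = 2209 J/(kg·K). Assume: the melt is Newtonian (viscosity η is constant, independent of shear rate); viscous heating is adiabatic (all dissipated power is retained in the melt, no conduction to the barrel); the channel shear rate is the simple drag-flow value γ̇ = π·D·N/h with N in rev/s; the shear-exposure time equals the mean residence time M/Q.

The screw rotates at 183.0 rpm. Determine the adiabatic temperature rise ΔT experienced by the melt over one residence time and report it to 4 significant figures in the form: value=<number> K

Q_s = Q / 3600 = 294.1 / 3600 = 0.0816944 kg/s
Mean residence time: t_res = M/Q_s = 2.80 kg / 0.0816944 kg/s = 34.2741 s
D = 40.6 mm = 0.0406 m;  h = 7.95 mm = 0.00795 m;  N = 183.0 rpm / 60 = 3.05 rev/s
γ̇ = π·D·N / h = π · 0.0406 · 3.05 / 0.00795 = 48.9338 s⁻¹
ΔT = η·γ̇²·t_res/(ρ·cp) = [1104 × 48.9338² × 34.2741] / [1002 × 2209] = 40.9344 K

value=40.93 K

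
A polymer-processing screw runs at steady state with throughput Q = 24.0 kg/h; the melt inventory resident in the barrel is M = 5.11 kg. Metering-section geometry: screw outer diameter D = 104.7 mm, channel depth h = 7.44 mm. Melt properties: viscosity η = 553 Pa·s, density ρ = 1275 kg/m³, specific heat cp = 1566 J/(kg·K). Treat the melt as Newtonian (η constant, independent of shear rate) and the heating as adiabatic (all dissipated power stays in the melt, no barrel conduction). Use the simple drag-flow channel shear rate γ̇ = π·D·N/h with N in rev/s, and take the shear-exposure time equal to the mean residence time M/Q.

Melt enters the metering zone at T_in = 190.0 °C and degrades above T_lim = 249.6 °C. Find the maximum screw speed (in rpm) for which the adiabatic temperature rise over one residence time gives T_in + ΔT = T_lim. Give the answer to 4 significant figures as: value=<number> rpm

Q_s = Q / 3600 = 24.0 / 3600 = 0.00666667 kg/s
t_res = M / Q_s = 5.11 ÷ 0.00666667 = 766.5 s
Convert to metres: D = 0.1047 m, h = 0.00744 m
Allowable rise: ΔT_a = T_lim − T_in = 249.6 − 190.0 = 59.6 K
γ̇_max² = ΔT_a·ρ·cp / (η·t_res) = [59.6 × 1275 × 1566] / [553 × 766.5] = 280.744 s⁻²
γ̇_max = √280.744 = 16.7554 s⁻¹
N_max = γ̇_max·h / (π·D) = 16.7554 · 0.00744 / (π · 0.1047) = 0.378994 rev/s = 22.7396 rpm

value=22.74 rpm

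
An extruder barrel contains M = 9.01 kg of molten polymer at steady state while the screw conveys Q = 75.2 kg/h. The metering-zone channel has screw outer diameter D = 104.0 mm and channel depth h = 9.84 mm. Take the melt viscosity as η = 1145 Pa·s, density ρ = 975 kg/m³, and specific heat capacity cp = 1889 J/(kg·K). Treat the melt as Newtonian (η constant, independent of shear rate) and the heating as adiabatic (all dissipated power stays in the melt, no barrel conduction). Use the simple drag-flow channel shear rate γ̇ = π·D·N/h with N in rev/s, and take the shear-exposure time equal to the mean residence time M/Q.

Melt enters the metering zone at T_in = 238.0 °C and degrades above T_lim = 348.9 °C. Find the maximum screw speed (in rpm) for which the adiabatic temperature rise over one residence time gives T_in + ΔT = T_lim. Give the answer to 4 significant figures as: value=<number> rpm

Convert throughput: Q = 75.2 kg/h = 75.2/3600 = 0.0208889 kg/s
t_res = M / Q_s = 9.01 / 0.0208889 = 431.33 s
Convert to metres: D = 0.104 m, h = 0.00984 m
ΔT_a = T_lim − T_in = 348.9 − 238.0 = 110.9 K
γ̇_max² = ΔT_a·ρ·cp/(η·t_res) = 110.9·975·1889/(1145·431.33) = 413.574 s⁻²
γ̇_max = sqrt(413.574) = 20.3365 s⁻¹
N_max = γ̇_max h / (πD) = 20.3365·0.00984/(π·0.104) = 0.612475 rev/s → ×60 = 36.7485 rpm

value=36.75 rpm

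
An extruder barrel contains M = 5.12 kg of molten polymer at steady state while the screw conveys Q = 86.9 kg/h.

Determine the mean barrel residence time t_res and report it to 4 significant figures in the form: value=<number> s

Q_s = Q / 3600 = 86.9 / 3600 = 0.0241389 kg/s
t_res = M / Q_s = 5.12 ÷ 0.0241389 = 212.106 s

value=212.1 s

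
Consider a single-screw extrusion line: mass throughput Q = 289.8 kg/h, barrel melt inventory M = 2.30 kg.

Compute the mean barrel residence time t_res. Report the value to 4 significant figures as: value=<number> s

value=28.57 s

Convert throughput: Q = 289.8 kg/h = 289.8/3600 = 0.0805 kg/s
t_res = M / Q_s = 2.30 / 0.0805 = 28.5714 s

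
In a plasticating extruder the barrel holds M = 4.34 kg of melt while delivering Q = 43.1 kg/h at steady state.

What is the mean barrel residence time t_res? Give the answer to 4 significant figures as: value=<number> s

Throughput in SI: Q_s = 43.1 kg/h ÷ 3600 s/h = 0.0119722 kg/s
t_res = M / Q_s = 4.34 ÷ 0.0119722 = 362.506 s

value=362.5 s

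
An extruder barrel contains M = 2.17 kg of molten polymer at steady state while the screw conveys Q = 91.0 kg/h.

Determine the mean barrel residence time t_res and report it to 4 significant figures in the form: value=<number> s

Throughput in SI: Q_s = 91.0 kg/h ÷ 3600 s/h = 0.0252778 kg/s
t_res = M / Q_s = 2.17 / 0.0252778 = 85.8462 s

value=85.85 s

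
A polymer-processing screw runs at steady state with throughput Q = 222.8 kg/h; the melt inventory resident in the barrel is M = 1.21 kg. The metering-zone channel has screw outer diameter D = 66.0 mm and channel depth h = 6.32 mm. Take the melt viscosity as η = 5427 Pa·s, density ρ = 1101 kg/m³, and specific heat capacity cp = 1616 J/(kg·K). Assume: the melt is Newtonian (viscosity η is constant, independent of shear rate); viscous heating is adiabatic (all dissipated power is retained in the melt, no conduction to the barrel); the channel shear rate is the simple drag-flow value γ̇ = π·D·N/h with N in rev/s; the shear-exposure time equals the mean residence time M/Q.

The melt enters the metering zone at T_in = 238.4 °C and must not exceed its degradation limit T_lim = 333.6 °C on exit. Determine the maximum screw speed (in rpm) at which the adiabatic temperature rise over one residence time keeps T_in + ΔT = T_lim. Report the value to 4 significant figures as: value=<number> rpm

value=73.07 rpm

Throughput in SI: Q_s = 222.8 kg/h ÷ 3600 s/h = 0.0618889 kg/s
t_res = M / Q_s = 1.21 ÷ 0.0618889 = 19.5512 s
Geometry in SI: D = 66.0 mm → 0.066 m, h = 6.32 mm → 0.00632 m
ΔT_a = T_lim − T_in = 333.6 − 238.4 = 95.2 K
γ̇_max² = ΔT_a·ρ·cp/(η·t_res) = 95.2·1101·1616/(5427·19.5512) = 1596.37 s⁻²
γ̇_max = √1596.37 = 39.9546 s⁻¹
N_max = γ̇_max h / (πD) = 39.9546·0.00632/(π·0.066) = 1.21784 rev/s → ×60 = 73.0703 rpm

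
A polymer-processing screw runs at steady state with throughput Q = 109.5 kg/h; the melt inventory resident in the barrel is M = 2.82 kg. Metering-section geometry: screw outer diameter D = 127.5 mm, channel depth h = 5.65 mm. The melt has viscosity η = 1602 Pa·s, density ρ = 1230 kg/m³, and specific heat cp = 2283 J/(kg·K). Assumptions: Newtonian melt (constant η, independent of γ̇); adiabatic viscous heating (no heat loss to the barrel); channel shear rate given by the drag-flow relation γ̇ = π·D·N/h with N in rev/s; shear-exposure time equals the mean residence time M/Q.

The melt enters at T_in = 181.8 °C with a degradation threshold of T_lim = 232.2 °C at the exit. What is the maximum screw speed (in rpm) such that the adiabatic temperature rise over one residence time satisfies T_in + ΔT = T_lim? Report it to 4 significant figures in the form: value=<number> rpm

Q_s = Q / 3600 = 109.5 / 3600 = 0.0304167 kg/s
t_res = M / Q_s = 2.82 / 0.0304167 = 92.7123 s
D = 127.5 mm = 0.1275 m;  h = 5.65 mm = 0.00565 m
Allowable rise: ΔT_a = T_lim − T_in = 232.2 − 181.8 = 50.4 K
Invert ΔT = ηγ̇²t_res/(ρcp) for γ̇: γ̇_max² = ΔT_a ρ cp / (η t_res) = 50.4·1230·2283 / (1602·92.7123) = 952.887 s⁻²
Take the square root: γ̇_max = √(952.887) = 30.8689 s⁻¹
N_max = γ̇_max·h / (π·D) = 30.8689 · 0.00565 / (π · 0.1275) = 0.435421 rev/s = 26.1252 rpm

value=26.13 rpm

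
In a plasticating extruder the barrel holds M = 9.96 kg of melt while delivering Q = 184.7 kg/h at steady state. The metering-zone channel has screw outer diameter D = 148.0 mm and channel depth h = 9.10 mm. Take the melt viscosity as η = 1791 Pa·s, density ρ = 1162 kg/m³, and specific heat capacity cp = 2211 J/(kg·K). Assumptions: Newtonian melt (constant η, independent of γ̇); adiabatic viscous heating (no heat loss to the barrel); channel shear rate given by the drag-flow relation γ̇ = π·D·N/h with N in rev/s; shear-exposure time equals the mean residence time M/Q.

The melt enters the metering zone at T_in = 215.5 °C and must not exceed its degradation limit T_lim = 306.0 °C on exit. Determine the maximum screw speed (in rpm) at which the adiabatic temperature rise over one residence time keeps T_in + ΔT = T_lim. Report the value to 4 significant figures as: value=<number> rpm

value=30.37 rpm

Convert throughput: Q = 184.7 kg/h = 184.7/3600 = 0.0513056 kg/s
t_res = M / Q_s = 9.96 ÷ 0.0513056 = 194.131 s
Convert to metres: D = 0.148 m, h = 0.0091 m
Allowable rise: ΔT_a = T_lim − T_in = 306.0 − 215.5 = 90.5 K
Invert ΔT = ηγ̇²t_res/(ρcp) for γ̇: γ̇_max² = ΔT_a ρ cp / (η t_res) = 90.5·1162·2211 / (1791·194.131) = 668.733 s⁻²
γ̇_max = √668.733 = 25.8599 s⁻¹
N_max = γ̇_max h / (πD) = 25.8599·0.0091/(π·0.148) = 0.506123 rev/s → ×60 = 30.3674 rpm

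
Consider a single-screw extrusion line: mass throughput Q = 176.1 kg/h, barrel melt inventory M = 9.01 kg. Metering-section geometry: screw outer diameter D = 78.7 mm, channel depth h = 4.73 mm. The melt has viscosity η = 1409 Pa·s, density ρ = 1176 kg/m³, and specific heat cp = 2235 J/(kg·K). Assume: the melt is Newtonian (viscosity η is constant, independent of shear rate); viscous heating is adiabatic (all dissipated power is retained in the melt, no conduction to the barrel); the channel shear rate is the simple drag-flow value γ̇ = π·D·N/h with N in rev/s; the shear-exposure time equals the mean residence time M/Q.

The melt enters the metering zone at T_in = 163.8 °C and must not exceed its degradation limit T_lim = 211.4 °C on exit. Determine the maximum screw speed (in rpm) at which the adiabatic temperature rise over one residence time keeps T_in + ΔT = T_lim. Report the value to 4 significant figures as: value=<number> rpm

Throughput in SI: Q_s = 176.1 kg/h ÷ 3600 s/h = 0.0489167 kg/s
t_res = M / Q_s = 9.01 / 0.0489167 = 184.191 s
Geometry in SI: D = 78.7 mm → 0.0787 m, h = 4.73 mm → 0.00473 m
ΔT_a = T_lim − T_in = 211.4 °C − 163.8 °C = 47.6 K
γ̇_max² = ΔT_a·ρ·cp/(η·t_res) = 47.6·1176·2235/(1409·184.191) = 482.073 s⁻²
Take the square root: γ̇_max = √(482.073) = 21.9562 s⁻¹
Solve γ̇ = πDN/h for N: N_max = γ̇_max·h/(π·D) = 21.9562 × 0.00473 / (π × 0.0787) = 0.420042 rev/s = 25.2025 rpm

value=25.20 rpm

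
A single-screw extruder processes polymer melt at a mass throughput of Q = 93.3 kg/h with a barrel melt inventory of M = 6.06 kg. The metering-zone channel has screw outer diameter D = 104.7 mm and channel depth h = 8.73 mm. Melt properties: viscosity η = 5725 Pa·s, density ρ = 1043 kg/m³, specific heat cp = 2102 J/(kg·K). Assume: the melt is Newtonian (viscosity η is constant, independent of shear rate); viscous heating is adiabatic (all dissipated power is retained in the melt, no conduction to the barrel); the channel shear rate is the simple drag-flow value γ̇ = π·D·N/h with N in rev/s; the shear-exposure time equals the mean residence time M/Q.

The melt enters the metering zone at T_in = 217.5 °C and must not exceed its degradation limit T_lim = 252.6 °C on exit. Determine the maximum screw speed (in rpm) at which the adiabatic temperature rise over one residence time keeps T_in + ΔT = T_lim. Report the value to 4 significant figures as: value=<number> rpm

value=12.07 rpm

Convert throughput: Q = 93.3 kg/h = 93.3/3600 = 0.0259167 kg/s
t_res = M / Q_s = 6.06 ÷ 0.0259167 = 233.826 s
Convert to metres: D = 0.1047 m, h = 0.00873 m
Allowable rise: ΔT_a = T_lim − T_in = 252.6 − 217.5 = 35.1 K
γ̇_max² = ΔT_a·ρ·cp/(η·t_res) = 35.1·1043·2102/(5725·233.826) = 57.4851 s⁻²
Take the square root: γ̇_max = √(57.4851) = 7.58189 s⁻¹
N_max = γ̇_max·h / (π·D) = 7.58189 · 0.00873 / (π · 0.1047) = 0.201231 rev/s = 12.0739 rpm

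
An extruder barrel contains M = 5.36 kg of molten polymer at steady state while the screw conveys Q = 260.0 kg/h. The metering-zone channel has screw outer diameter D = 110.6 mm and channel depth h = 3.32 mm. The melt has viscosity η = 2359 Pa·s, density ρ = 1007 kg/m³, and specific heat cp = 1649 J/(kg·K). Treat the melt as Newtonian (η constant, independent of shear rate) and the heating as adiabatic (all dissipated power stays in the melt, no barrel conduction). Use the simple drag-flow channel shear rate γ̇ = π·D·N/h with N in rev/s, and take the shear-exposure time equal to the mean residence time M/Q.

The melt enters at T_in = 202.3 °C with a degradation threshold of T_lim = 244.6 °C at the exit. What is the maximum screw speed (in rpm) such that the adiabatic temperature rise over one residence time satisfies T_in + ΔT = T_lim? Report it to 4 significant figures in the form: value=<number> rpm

value=11.48 rpm

Q_s = Q / 3600 = 260.0 / 3600 = 0.0722222 kg/s
Mean residence time: t_res = M/Q_s = 5.36 kg / 0.0722222 kg/s = 74.2154 s
Convert to metres: D = 0.1106 m, h = 0.00332 m
ΔT_a = T_lim − T_in = 244.6 °C − 202.3 °C = 42.3 K
γ̇_max² = ΔT_a·ρ·cp / (η·t_res) = [42.3 × 1007 × 1649] / [2359 × 74.2154] = 401.207 s⁻²
γ̇_max = √401.207 = 20.0302 s⁻¹
N_max = γ̇_max·h / (π·D) = 20.0302 · 0.00332 / (π · 0.1106) = 0.191389 rev/s = 11.4834 rpm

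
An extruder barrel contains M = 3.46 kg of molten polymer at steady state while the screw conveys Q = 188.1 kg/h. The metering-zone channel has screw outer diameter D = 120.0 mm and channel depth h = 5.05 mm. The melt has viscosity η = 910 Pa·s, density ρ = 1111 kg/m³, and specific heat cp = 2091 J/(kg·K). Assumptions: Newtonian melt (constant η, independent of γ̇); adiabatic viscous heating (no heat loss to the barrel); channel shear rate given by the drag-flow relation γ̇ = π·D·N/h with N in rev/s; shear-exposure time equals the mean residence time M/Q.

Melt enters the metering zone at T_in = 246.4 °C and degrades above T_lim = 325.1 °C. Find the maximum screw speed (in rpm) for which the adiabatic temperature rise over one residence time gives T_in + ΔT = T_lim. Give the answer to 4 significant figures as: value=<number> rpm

Convert throughput: Q = 188.1 kg/h = 188.1/3600 = 0.05225 kg/s
t_res = M / Q_s = 3.46 ÷ 0.05225 = 66.2201 s
Convert to metres: D = 0.12 m, h = 0.00505 m
ΔT_a = T_lim − T_in = 325.1 − 246.4 = 78.7 K
γ̇_max² = ΔT_a·ρ·cp / (η·t_res) = [78.7 × 1111 × 2091] / [910 × 66.2201] = 3033.97 s⁻²
γ̇_max = sqrt(3033.97) = 55.0815 s⁻¹
N_max = γ̇_max·h / (π·D) = 55.0815 · 0.00505 / (π · 0.12) = 0.737847 rev/s = 44.2708 rpm

value=44.27 rpm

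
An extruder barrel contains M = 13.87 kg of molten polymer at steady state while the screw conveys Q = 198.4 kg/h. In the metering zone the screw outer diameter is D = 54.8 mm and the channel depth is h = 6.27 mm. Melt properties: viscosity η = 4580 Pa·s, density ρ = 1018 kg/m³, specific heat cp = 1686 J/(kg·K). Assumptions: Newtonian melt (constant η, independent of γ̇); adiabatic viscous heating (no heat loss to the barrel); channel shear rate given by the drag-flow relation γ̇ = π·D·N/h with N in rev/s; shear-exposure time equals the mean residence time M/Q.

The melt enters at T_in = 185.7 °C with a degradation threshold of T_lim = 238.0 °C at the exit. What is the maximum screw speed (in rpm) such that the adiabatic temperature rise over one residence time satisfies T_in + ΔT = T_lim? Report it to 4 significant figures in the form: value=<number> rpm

value=19.28 rpm

Q_s = Q / 3600 = 198.4 / 3600 = 0.0551111 kg/s
Mean residence time: t_res = M/Q_s = 13.87 kg / 0.0551111 kg/s = 251.673 s
Geometry in SI: D = 54.8 mm → 0.0548 m, h = 6.27 mm → 0.00627 m
ΔT_a = T_lim − T_in = 238.0 °C − 185.7 °C = 52.3 K
γ̇_max² = ΔT_a·ρ·cp / (η·t_res) = [52.3 × 1018 × 1686] / [4580 × 251.673] = 77.8761 s⁻²
γ̇_max = sqrt(77.8761) = 8.82474 s⁻¹
Solve γ̇ = πDN/h for N: N_max = γ̇_max·h/(π·D) = 8.82474 × 0.00627 / (π × 0.0548) = 0.321395 rev/s = 19.2837 rpm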